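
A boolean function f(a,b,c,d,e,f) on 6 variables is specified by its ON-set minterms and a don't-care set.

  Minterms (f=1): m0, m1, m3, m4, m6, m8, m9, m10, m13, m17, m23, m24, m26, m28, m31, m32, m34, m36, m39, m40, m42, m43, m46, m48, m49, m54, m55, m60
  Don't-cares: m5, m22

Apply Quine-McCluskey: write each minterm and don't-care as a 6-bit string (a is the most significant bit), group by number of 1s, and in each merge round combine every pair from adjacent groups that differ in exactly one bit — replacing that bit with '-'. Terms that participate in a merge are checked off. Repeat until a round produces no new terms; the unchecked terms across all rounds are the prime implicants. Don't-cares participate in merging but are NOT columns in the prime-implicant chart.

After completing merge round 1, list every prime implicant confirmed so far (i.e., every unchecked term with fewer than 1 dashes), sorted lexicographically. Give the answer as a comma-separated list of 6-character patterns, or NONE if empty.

size-2^0 implicants → 000000(✓)  000001(✓)  000011(✓)  000100(✓)  000101(✓)  000110(✓)  001000(✓)  001001(✓)  001010(✓)  001101(✓)  010001(✓)  010110(✓)  010111(✓)  011000(✓)  011010(✓)  011100(✓)  011111(✓)  100000(✓)  100010(✓)  100100(✓)  100111(✓)  101000(✓)  101010(✓)  101011(✓)  101110(✓)  110000(✓)  110001(✓)  110110(✓)  110111(✓)  111100(✓)
size-2^1 implicants → -00000(✓)  -00100(✓)  -01000(✓)  -01010(✓)  -10001  -10110(✓)  -10111(✓)  -11100  0-0001  0-0110  0-1000(✓)  0-1010(✓)  00-000(✓)  00-001(✓)  00-101(✓)  000-00(✓)  000-01(✓)  0000-1  00000-(✓)  0001-0  00010-(✓)  001-01(✓)  0010-0(✓)  00100-(✓)  01-111  01011-(✓)  011-00  0110-0(✓)  1-0000  1-0111  10-000(✓)  10-010(✓)  100-00(✓)  1000-0(✓)  101-10  1010-0(✓)  10101-  11000-  11011-(✓)
size-2^2 implicants → -0-000  -00-00  -010-0  -1011-  0-10-0  00--01  00-00-  000-0-  10-0-0
Unchecked terms (primes): -0-000, -00-00, -010-0, -10001, -1011-, -11100, 0-0001, 0-0110, 0-10-0, 00--01, 00-00-, 000-0-, 0000-1, 0001-0, 01-111, 011-00, 1-0000, 1-0111, 10-0-0, 101-10, 10101-, 11000-

NONE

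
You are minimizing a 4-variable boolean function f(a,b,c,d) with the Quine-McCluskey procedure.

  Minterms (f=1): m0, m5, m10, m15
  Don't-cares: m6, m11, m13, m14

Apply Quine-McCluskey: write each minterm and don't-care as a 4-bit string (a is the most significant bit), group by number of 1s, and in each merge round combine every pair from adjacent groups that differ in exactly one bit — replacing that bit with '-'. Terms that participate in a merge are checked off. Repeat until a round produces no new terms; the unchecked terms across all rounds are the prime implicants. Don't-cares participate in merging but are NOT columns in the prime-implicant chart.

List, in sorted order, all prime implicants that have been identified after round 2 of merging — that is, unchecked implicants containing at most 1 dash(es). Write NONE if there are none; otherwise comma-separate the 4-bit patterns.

-101, -110, 0000, 11-1

size-2^0 implicants → 0000  0101(✓)  0110(✓)  1010(✓)  1011(✓)  1101(✓)  1110(✓)  1111(✓)
size-2^1 implicants → -101  -110  1-10(✓)  1-11(✓)  101-(✓)  11-1  111-(✓)
size-2^2 implicants → 1-1-
Unchecked terms (primes): -101, -110, 0000, 1-1-, 11-1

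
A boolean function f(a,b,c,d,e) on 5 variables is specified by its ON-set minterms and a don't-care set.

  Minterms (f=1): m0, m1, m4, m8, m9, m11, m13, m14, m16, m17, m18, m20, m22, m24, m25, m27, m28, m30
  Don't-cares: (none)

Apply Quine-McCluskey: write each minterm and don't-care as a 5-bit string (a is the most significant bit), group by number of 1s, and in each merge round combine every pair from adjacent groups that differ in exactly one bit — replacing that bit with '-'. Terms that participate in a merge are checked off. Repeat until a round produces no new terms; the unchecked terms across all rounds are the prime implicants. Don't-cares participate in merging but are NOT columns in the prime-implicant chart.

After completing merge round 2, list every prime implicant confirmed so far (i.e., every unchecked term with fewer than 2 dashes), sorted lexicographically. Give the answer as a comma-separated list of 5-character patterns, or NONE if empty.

-1110, 01-01

Round 0: 00000✓ 00001✓ 00100✓ 01000✓ 01001✓ 01011✓ 01101✓ 01110✓ 10000✓ 10001✓ 10010✓ 10100✓ 10110✓ 11000✓ 11001✓ 11011✓ 11100✓ 11110✓
Round 1: -0000✓ -0001✓ -0100✓ -1000✓ -1001✓ -1011✓ -1110 0-000✓ 0-001✓ 00-00✓ 0000-✓ 01-01 010-1✓ 0100-✓ 1-000✓ 1-001✓ 1-100✓ 1-110✓ 10-00✓ 10-10✓ 100-0✓ 1000-✓ 101-0✓ 11-00✓ 110-1✓ 1100-✓ 111-0✓
Round 2: --000✓ --001✓ -0-00 -000-✓ -10-1 -100-✓ 0-00-✓ 1--00 1-00-✓ 1-1-0 10--0
Round 3: --00-
PIs = {--00-, -0-00, -10-1, -1110, 01-01, 1--00, 1-1-0, 10--0}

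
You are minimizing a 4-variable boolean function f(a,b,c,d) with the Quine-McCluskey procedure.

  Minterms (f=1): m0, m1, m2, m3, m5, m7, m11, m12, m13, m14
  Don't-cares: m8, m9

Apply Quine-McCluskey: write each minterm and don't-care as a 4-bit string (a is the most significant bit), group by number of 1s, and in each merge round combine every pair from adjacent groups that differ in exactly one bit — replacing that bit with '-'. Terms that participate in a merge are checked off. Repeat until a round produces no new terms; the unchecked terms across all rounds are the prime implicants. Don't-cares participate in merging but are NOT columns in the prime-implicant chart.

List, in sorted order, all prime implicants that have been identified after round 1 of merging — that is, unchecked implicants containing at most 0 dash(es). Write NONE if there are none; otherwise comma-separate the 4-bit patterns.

NONE

Round 0: 0000✓ 0001✓ 0010✓ 0011✓ 0101✓ 0111✓ 1000✓ 1001✓ 1011✓ 1100✓ 1101✓ 1110✓
Round 1: -000✓ -001✓ -011✓ -101✓ 0-01✓ 0-11✓ 00-0✓ 00-1✓ 000-✓ 001-✓ 01-1✓ 1-00✓ 1-01✓ 10-1✓ 100-✓ 11-0 110-✓
Round 2: --01 -0-1 -00- 0--1 00-- 1-0-
PIs = {--01, -0-1, -00-, 0--1, 00--, 1-0-, 11-0}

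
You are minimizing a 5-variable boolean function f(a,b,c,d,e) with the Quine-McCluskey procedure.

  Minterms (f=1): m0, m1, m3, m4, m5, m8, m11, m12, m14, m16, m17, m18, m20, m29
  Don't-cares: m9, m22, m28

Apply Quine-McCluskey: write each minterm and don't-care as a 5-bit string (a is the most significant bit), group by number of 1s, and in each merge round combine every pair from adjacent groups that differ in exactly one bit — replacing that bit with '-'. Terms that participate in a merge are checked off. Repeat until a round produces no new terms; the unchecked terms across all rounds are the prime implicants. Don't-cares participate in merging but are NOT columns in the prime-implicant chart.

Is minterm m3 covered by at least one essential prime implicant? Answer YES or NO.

YES

size-2^0 implicants → 00000(✓)  00001(✓)  00011(✓)  00100(✓)  00101(✓)  01000(✓)  01001(✓)  01011(✓)  01100(✓)  01110(✓)  10000(✓)  10001(✓)  10010(✓)  10100(✓)  10110(✓)  11100(✓)  11101(✓)
size-2^1 implicants → -0000(✓)  -0001(✓)  -0100(✓)  -1100(✓)  0-000(✓)  0-001(✓)  0-011(✓)  0-100(✓)  00-00(✓)  00-01(✓)  000-1(✓)  0000-(✓)  0010-(✓)  01-00(✓)  010-1(✓)  0100-(✓)  011-0  1-100(✓)  10-00(✓)  10-10(✓)  100-0(✓)  1000-(✓)  101-0(✓)  1110-
size-2^2 implicants → --100  -0-00  -000-  0--00  0-0-1  0-00-  00-0-  10--0
Unchecked terms (primes): --100, -0-00, -000-, 0--00, 0-0-1, 0-00-, 00-0-, 011-0, 10--0, 1110-
Minterm coverage:
  m0 ⊆ -0-00,-000-,0--00,0-00-,00-0-
  m1 ⊆ -000-,0-0-1,0-00-,00-0-
  m3 ⊆ 0-0-1 [E]
  m4 ⊆ --100,-0-00,0--00,00-0-
  m5 ⊆ 00-0- [E]
  m8 ⊆ 0--00,0-00-
  m11 ⊆ 0-0-1 [E]
  m12 ⊆ --100,0--00,011-0
  m14 ⊆ 011-0 [E]
  m16 ⊆ -0-00,-000-,10--0
  m17 ⊆ -000- [E]
  m18 ⊆ 10--0 [E]
  m20 ⊆ --100,-0-00,10--0
  m29 ⊆ 1110- [E]
E = {-000-, 0-0-1, 00-0-, 011-0, 10--0, 1110-}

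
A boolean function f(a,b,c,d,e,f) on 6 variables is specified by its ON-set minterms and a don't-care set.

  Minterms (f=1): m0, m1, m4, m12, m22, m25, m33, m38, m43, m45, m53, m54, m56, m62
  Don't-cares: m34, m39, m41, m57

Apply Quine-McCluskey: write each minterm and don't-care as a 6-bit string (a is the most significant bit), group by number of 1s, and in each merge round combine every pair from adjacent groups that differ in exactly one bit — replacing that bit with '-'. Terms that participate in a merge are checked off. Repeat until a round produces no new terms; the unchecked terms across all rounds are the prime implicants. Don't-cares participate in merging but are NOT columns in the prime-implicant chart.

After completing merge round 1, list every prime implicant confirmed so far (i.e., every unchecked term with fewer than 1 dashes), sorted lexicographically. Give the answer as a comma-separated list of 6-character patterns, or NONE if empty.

110101

[col 0] 000000*, 000001*, 000100*, 001100*, 010110*, 011001*, 100001*, 100010*, 100110*, 100111*, 101001*, 101011*, 101101*, 110101, 110110*, 111000*, 111001*, 111110*
[col 1] -00001, -10110, -11001, 00-100, 000-00, 00000-, 1-0110, 1-1001, 10-001, 100-10, 10011-, 101-01, 1010-1, 11-110, 11100-
Prime implicants: -00001, -10110, -11001, 00-100, 000-00, 00000-, 1-0110, 1-1001, 10-001, 100-10, 10011-, 101-01, 1010-1, 11-110, 110101, 11100-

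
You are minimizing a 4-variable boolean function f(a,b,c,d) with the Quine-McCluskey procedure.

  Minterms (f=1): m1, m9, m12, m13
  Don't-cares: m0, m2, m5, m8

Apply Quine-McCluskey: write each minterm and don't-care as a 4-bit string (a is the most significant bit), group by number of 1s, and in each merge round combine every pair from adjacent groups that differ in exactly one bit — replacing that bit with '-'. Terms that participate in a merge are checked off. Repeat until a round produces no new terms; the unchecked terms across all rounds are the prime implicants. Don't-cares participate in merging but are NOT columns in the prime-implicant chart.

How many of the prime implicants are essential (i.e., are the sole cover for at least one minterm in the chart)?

Round 0: 0000✓ 0001✓ 0010✓ 0101✓ 1000✓ 1001✓ 1100✓ 1101✓
Round 1: -000✓ -001✓ -101✓ 0-01✓ 00-0 000-✓ 1-00✓ 1-01✓ 100-✓ 110-✓
Round 2: --01 -00- 1-0-
PIs = {--01, -00-, 00-0, 1-0-}
Coverage chart:
  m1: --01,-00-
  m9: --01,-00-,1-0-
  m12: 1-0- ←essential
  m13: --01,1-0-
Essential: 1-0-

1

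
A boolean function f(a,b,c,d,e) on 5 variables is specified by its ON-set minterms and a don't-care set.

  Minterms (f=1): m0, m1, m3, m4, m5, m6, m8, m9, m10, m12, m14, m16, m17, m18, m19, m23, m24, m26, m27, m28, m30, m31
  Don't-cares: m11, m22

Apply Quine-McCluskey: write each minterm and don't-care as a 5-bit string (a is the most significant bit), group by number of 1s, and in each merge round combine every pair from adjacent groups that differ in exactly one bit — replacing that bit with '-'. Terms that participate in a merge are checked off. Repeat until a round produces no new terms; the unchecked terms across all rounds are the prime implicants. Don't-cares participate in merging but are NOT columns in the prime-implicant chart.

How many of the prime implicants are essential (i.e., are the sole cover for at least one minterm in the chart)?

Round 0: 00000✓ 00001✓ 00011✓ 00100✓ 00101✓ 00110✓ 01000✓ 01001✓ 01010✓ 01011✓ 01100✓ 01110✓ 10000✓ 10001✓ 10010✓ 10011✓ 10110✓ 10111✓ 11000✓ 11010✓ 11011✓ 11100✓ 11110✓ 11111✓
Round 1: -0000✓ -0001✓ -0011✓ -0110✓ -1000✓ -1010✓ -1011✓ -1100✓ -1110✓ 0-000✓ 0-001✓ 0-011✓ 0-100✓ 0-110✓ 00-00✓ 00-01✓ 000-1✓ 0000-✓ 001-0✓ 0010-✓ 01-00✓ 01-10✓ 010-0✓ 010-1✓ 0100-✓ 0101-✓ 011-0✓ 1-000✓ 1-010✓ 1-011✓ 1-110✓ 1-111✓ 10-10✓ 10-11✓ 100-0✓ 100-1✓ 1000-✓ 1001-✓ 1011-✓ 11-00✓ 11-10✓ 11-11✓ 110-0✓ 1101-✓ 111-0✓ 1111-✓
Round 2: --000 --011 --110 -00-1 -000- -1-00✓ -1-10✓ -10-0✓ -101- -11-0✓ 0--00 0-0-1 0-00- 0-1-0 00-0- 01--0✓ 010-- 1--10✓ 1--11✓ 1-0-0 1-01-✓ 1-11-✓ 10-1-✓ 100-- 11--0✓ 11-1-✓
Round 3: -1--0 1--1-
PIs = {--000, --011, --110, -00-1, -000-, -1--0, -101-, 0--00, 0-0-1, 0-00-, 0-1-0, 00-0-, 010--, 1--1-, 1-0-0, 100--}
Coverage chart:
  m0: --000,-000-,0--00,0-00-,00-0-
  m1: -00-1,-000-,0-0-1,0-00-,00-0-
  m3: --011,-00-1,0-0-1
  m4: 0--00,0-1-0,00-0-
  m5: 00-0- ←essential
  m6: --110,0-1-0
  m8: --000,-1--0,0--00,0-00-,010--
  m9: 0-0-1,0-00-,010--
  m10: -1--0,-101-,010--
  m12: -1--0,0--00,0-1-0
  m14: --110,-1--0,0-1-0
  m16: --000,-000-,1-0-0,100--
  m17: -00-1,-000-,100--
  m18: 1--1-,1-0-0,100--
  m19: --011,-00-1,1--1-,100--
  m23: 1--1- ←essential
  m24: --000,-1--0,1-0-0
  m26: -1--0,-101-,1--1-,1-0-0
  m27: --011,-101-,1--1-
  m28: -1--0 ←essential
  m30: --110,-1--0,1--1-
  m31: 1--1- ←essential
Essential: -1--0, 00-0-, 1--1-

3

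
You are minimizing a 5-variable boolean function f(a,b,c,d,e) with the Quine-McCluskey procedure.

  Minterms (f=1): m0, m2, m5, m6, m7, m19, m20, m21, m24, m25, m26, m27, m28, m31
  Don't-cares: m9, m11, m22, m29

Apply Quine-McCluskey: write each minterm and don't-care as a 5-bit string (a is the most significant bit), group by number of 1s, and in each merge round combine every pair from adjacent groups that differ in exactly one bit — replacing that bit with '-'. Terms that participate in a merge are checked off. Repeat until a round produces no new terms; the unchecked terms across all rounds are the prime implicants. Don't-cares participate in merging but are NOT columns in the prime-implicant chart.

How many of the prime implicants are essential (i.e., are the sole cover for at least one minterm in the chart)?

4

size-2^0 implicants → 00000(✓)  00010(✓)  00101(✓)  00110(✓)  00111(✓)  01001(✓)  01011(✓)  10011(✓)  10100(✓)  10101(✓)  10110(✓)  11000(✓)  11001(✓)  11010(✓)  11011(✓)  11100(✓)  11101(✓)  11111(✓)
size-2^1 implicants → -0101  -0110  -1001(✓)  -1011(✓)  00-10  000-0  001-1  0011-  010-1(✓)  1-011  1-100(✓)  1-101(✓)  101-0  1010-(✓)  11-00(✓)  11-01(✓)  11-11(✓)  110-0(✓)  110-1(✓)  1100-(✓)  1101-(✓)  111-1(✓)  1110-(✓)
size-2^2 implicants → -10-1  1-10-  11--1  11-0-  110--
Unchecked terms (primes): -0101, -0110, -10-1, 00-10, 000-0, 001-1, 0011-, 1-011, 1-10-, 101-0, 11--1, 11-0-, 110--
Minterm coverage:
  m0 ⊆ 000-0 [E]
  m2 ⊆ 00-10,000-0
  m5 ⊆ -0101,001-1
  m6 ⊆ -0110,00-10,0011-
  m7 ⊆ 001-1,0011-
  m19 ⊆ 1-011 [E]
  m20 ⊆ 1-10-,101-0
  m21 ⊆ -0101,1-10-
  m24 ⊆ 11-0-,110--
  m25 ⊆ -10-1,11--1,11-0-,110--
  m26 ⊆ 110-- [E]
  m27 ⊆ -10-1,1-011,11--1,110--
  m28 ⊆ 1-10-,11-0-
  m31 ⊆ 11--1 [E]
E = {000-0, 1-011, 11--1, 110--}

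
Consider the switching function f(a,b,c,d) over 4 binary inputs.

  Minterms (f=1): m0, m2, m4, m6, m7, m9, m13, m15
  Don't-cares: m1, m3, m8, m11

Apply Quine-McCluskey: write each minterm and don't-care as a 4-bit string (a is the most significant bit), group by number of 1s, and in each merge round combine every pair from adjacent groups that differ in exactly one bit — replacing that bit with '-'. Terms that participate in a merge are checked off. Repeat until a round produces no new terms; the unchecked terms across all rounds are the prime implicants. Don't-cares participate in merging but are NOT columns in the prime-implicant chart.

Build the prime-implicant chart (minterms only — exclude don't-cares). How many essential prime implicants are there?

Round 0: 0000✓ 0001✓ 0010✓ 0011✓ 0100✓ 0110✓ 0111✓ 1000✓ 1001✓ 1011✓ 1101✓ 1111✓
Round 1: -000✓ -001✓ -011✓ -111✓ 0-00✓ 0-10✓ 0-11✓ 00-0✓ 00-1✓ 000-✓ 001-✓ 01-0✓ 011-✓ 1-01✓ 1-11✓ 10-1✓ 100-✓ 11-1✓
Round 2: --11 -0-1 -00- 0--0 0-1- 00-- 1--1
PIs = {--11, -0-1, -00-, 0--0, 0-1-, 00--, 1--1}
Coverage chart:
  m0: -00-,0--0,00--
  m2: 0--0,0-1-,00--
  m4: 0--0 ←essential
  m6: 0--0,0-1-
  m7: --11,0-1-
  m9: -0-1,-00-,1--1
  m13: 1--1 ←essential
  m15: --11,1--1
Essential: 0--0, 1--1

2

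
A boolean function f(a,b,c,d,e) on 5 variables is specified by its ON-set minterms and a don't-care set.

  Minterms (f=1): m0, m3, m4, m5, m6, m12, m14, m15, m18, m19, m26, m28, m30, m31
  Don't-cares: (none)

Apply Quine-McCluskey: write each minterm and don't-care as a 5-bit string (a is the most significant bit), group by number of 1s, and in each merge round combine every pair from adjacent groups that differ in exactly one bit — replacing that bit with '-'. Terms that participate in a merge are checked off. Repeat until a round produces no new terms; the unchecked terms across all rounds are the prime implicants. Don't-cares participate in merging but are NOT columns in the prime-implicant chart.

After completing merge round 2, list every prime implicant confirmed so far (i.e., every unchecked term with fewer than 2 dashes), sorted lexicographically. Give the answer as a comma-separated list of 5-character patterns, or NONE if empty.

[col 0] 00000*, 00011*, 00100*, 00101*, 00110*, 01100*, 01110*, 01111*, 10010*, 10011*, 11010*, 11100*, 11110*, 11111*
[col 1] -0011, -1100*, -1110*, -1111*, 0-100*, 0-110*, 00-00, 001-0*, 0010-, 011-0*, 0111-*, 1-010, 1001-, 11-10, 111-0*, 1111-*
[col 2] -11-0, -111-, 0-1-0
Prime implicants: -0011, -11-0, -111-, 0-1-0, 00-00, 0010-, 1-010, 1001-, 11-10

-0011, 00-00, 0010-, 1-010, 1001-, 11-10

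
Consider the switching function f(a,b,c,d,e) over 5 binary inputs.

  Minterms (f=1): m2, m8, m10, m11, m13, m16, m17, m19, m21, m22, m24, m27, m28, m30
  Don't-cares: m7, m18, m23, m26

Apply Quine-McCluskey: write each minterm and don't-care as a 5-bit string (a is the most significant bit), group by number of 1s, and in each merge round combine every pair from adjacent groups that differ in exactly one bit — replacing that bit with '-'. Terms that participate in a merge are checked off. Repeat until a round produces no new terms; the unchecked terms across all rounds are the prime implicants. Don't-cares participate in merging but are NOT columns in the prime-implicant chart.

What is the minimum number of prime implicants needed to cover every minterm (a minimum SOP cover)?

size-2^0 implicants → 00010(✓)  00111(✓)  01000(✓)  01010(✓)  01011(✓)  01101  10000(✓)  10001(✓)  10010(✓)  10011(✓)  10101(✓)  10110(✓)  10111(✓)  11000(✓)  11010(✓)  11011(✓)  11100(✓)  11110(✓)
size-2^1 implicants → -0010(✓)  -0111  -1000(✓)  -1010(✓)  -1011(✓)  0-010(✓)  010-0(✓)  0101-(✓)  1-000(✓)  1-010(✓)  1-011(✓)  1-110(✓)  10-01(✓)  10-10(✓)  10-11(✓)  100-0(✓)  100-1(✓)  1000-(✓)  1001-(✓)  101-1(✓)  1011-(✓)  11-00(✓)  11-10(✓)  110-0(✓)  1101-(✓)  111-0(✓)
size-2^2 implicants → --010  -10-0  -101-  1--10  1-0-0  1-01-  10--1  10-1-  100--  11--0
Unchecked terms (primes): --010, -0111, -10-0, -101-, 01101, 1--10, 1-0-0, 1-01-, 10--1, 10-1-, 100--, 11--0
Minterm coverage:
  m2 ⊆ --010 [E]
  m8 ⊆ -10-0 [E]
  m10 ⊆ --010,-10-0,-101-
  m11 ⊆ -101- [E]
  m13 ⊆ 01101 [E]
  m16 ⊆ 1-0-0,100--
  m17 ⊆ 10--1,100--
  m19 ⊆ 1-01-,10--1,10-1-,100--
  m21 ⊆ 10--1 [E]
  m22 ⊆ 1--10,10-1-
  m24 ⊆ -10-0,1-0-0,11--0
  m27 ⊆ -101-,1-01-
  m28 ⊆ 11--0 [E]
  m30 ⊆ 1--10,11--0
E = {--010, -10-0, -101-, 01101, 10--1, 11--0}
Petrick residual → 1--10, 1-0-0
Cover = c'de' + bc'e' + bc'd + a'bcd'e + ade' + ac'e' + ab'e + abe'  |cover|=8

8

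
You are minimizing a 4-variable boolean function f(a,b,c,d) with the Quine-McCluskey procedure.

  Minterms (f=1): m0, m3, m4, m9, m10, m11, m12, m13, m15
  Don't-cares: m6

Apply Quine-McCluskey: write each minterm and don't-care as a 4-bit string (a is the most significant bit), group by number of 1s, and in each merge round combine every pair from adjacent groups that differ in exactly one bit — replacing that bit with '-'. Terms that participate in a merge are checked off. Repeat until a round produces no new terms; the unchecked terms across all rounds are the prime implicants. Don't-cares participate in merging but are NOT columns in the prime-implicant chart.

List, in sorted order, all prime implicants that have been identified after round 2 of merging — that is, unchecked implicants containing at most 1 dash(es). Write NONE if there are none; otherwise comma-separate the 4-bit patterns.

size-2^0 implicants → 0000(✓)  0011(✓)  0100(✓)  0110(✓)  1001(✓)  1010(✓)  1011(✓)  1100(✓)  1101(✓)  1111(✓)
size-2^1 implicants → -011  -100  0-00  01-0  1-01(✓)  1-11(✓)  10-1(✓)  101-  11-1(✓)  110-
size-2^2 implicants → 1--1
Unchecked terms (primes): -011, -100, 0-00, 01-0, 1--1, 101-, 110-

-011, -100, 0-00, 01-0, 101-, 110-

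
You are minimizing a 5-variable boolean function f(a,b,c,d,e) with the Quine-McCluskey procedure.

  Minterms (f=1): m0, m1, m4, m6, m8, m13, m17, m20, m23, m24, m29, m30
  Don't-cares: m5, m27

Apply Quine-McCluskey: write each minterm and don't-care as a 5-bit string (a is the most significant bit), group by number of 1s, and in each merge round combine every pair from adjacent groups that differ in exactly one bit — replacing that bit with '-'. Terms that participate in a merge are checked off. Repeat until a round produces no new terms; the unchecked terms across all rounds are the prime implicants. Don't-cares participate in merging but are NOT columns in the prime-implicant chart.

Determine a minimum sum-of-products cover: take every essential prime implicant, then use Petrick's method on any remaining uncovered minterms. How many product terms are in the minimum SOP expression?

8

[col 0] 00000*, 00001*, 00100*, 00101*, 00110*, 01000*, 01101*, 10001*, 10100*, 10111, 11000*, 11011, 11101*, 11110
[col 1] -0001, -0100, -1000, -1101, 0-000, 0-101, 00-00*, 00-01*, 0000-*, 001-0, 0010-*
[col 2] 00-0-
Prime implicants: -0001, -0100, -1000, -1101, 0-000, 0-101, 00-0-, 001-0, 10111, 11011, 11110
PI chart (minterm → PIs covering it):
  0 | 0-000,00-0-
  1 | -0001,00-0-
  4 | -0100,00-0-,001-0
  6 | 001-0  (sole → essential)
  8 | -1000,0-000
  13 | -1101,0-101
  17 | -0001  (sole → essential)
  20 | -0100  (sole → essential)
  23 | 10111  (sole → essential)
  24 | -1000  (sole → essential)
  29 | -1101  (sole → essential)
  30 | 11110  (sole → essential)
Essential prime implicants: -0001, -0100, -1000, -1101, 001-0, 10111, 11110
Petrick residual → 0-000
Minimum SOP uses 8 PIs: b'c'd'e + b'cd'e' + bc'd'e' + bcd'e + a'c'd'e' + a'b'ce' + ab'cde + abcde'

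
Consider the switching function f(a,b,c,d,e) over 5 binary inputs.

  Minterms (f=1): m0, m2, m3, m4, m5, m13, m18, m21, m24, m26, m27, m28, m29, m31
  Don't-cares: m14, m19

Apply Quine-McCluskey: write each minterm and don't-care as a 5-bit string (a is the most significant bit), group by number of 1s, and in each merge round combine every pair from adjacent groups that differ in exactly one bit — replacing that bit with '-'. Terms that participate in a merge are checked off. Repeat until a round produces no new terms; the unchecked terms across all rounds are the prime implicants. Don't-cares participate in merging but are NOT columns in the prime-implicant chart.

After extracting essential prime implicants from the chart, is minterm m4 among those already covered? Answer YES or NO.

NO

[col 0] 00000*, 00010*, 00011*, 00100*, 00101*, 01101*, 01110, 10010*, 10011*, 10101*, 11000*, 11010*, 11011*, 11100*, 11101*, 11111*
[col 1] -0010*, -0011*, -0101*, -1101*, 0-101*, 00-00, 000-0, 0001-*, 0010-, 1-010*, 1-011*, 1-101*, 1001-*, 11-00, 11-11, 110-0, 1101-*, 111-1, 1110-
[col 2] --101, -001-, 1-01-
Prime implicants: --101, -001-, 00-00, 000-0, 0010-, 01110, 1-01-, 11-00, 11-11, 110-0, 111-1, 1110-
PI chart (minterm → PIs covering it):
  0 | 00-00,000-0
  2 | -001-,000-0
  3 | -001-  (sole → essential)
  4 | 00-00,0010-
  5 | --101,0010-
  13 | --101  (sole → essential)
  18 | -001-,1-01-
  21 | --101  (sole → essential)
  24 | 11-00,110-0
  26 | 1-01-,110-0
  27 | 1-01-,11-11
  28 | 11-00,1110-
  29 | --101,111-1,1110-
  31 | 11-11,111-1
Essential prime implicants: --101, -001-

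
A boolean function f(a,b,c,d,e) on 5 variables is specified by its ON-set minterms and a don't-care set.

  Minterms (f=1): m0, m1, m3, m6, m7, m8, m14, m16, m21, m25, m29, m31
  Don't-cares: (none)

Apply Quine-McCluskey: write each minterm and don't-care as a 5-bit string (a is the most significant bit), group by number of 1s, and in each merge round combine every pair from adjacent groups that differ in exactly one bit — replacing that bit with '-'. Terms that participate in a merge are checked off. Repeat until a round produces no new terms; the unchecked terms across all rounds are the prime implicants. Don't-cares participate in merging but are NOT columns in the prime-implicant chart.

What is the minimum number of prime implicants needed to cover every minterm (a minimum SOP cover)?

8

[col 0] 00000*, 00001*, 00011*, 00110*, 00111*, 01000*, 01110*, 10000*, 10101*, 11001*, 11101*, 11111*
[col 1] -0000, 0-000, 0-110, 00-11, 000-1, 0000-, 0011-, 1-101, 11-01, 111-1
Prime implicants: -0000, 0-000, 0-110, 00-11, 000-1, 0000-, 0011-, 1-101, 11-01, 111-1
PI chart (minterm → PIs covering it):
  0 | -0000,0-000,0000-
  1 | 000-1,0000-
  3 | 00-11,000-1
  6 | 0-110,0011-
  7 | 00-11,0011-
  8 | 0-000  (sole → essential)
  14 | 0-110  (sole → essential)
  16 | -0000  (sole → essential)
  21 | 1-101  (sole → essential)
  25 | 11-01  (sole → essential)
  29 | 1-101,11-01,111-1
  31 | 111-1  (sole → essential)
Essential prime implicants: -0000, 0-000, 0-110, 1-101, 11-01, 111-1
Petrick residual → 00-11, 000-1
Minimum SOP uses 8 PIs: b'c'd'e' + a'c'd'e' + a'cde' + a'b'de + a'b'c'e + acd'e + abd'e + abce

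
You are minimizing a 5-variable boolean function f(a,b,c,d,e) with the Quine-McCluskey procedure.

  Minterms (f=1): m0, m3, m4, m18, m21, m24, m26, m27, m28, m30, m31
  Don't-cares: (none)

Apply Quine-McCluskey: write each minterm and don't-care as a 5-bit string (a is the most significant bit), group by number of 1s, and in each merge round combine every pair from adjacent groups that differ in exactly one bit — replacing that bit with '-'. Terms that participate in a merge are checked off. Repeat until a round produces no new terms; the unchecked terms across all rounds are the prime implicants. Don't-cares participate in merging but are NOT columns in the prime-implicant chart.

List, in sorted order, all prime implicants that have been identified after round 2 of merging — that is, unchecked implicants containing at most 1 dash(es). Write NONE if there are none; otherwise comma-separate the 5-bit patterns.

size-2^0 implicants → 00000(✓)  00011  00100(✓)  10010(✓)  10101  11000(✓)  11010(✓)  11011(✓)  11100(✓)  11110(✓)  11111(✓)
size-2^1 implicants → 00-00  1-010  11-00(✓)  11-10(✓)  11-11(✓)  110-0(✓)  1101-(✓)  111-0(✓)  1111-(✓)
size-2^2 implicants → 11--0  11-1-
Unchecked terms (primes): 00-00, 00011, 1-010, 10101, 11--0, 11-1-

00-00, 00011, 1-010, 10101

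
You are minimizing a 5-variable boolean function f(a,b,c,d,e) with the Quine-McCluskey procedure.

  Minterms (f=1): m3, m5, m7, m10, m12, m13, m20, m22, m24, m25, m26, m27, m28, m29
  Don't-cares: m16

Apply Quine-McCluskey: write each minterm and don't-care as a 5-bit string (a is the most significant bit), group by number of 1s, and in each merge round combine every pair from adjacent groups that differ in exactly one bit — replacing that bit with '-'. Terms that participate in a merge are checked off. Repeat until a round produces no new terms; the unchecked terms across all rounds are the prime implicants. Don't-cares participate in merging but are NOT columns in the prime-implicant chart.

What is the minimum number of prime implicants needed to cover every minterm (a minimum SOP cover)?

6

[col 0] 00011*, 00101*, 00111*, 01010*, 01100*, 01101*, 10000*, 10100*, 10110*, 11000*, 11001*, 11010*, 11011*, 11100*, 11101*
[col 1] -1010, -1100*, -1101*, 0-101, 00-11, 001-1, 0110-*, 1-000*, 1-100*, 10-00*, 101-0, 11-00*, 11-01*, 110-0*, 110-1*, 1100-*, 1101-*, 1110-*
[col 2] -110-, 1--00, 11-0-, 110--
Prime implicants: -1010, -110-, 0-101, 00-11, 001-1, 1--00, 101-0, 11-0-, 110--
PI chart (minterm → PIs covering it):
  3 | 00-11  (sole → essential)
  5 | 0-101,001-1
  7 | 00-11,001-1
  10 | -1010  (sole → essential)
  12 | -110-  (sole → essential)
  13 | -110-,0-101
  20 | 1--00,101-0
  22 | 101-0  (sole → essential)
  24 | 1--00,11-0-,110--
  25 | 11-0-,110--
  26 | -1010,110--
  27 | 110--  (sole → essential)
  28 | -110-,1--00,11-0-
  29 | -110-,11-0-
Essential prime implicants: -1010, -110-, 00-11, 101-0, 110--
Petrick residual → 0-101
Minimum SOP uses 6 PIs: bc'de' + bcd' + a'cd'e + a'b'de + ab'ce' + abc'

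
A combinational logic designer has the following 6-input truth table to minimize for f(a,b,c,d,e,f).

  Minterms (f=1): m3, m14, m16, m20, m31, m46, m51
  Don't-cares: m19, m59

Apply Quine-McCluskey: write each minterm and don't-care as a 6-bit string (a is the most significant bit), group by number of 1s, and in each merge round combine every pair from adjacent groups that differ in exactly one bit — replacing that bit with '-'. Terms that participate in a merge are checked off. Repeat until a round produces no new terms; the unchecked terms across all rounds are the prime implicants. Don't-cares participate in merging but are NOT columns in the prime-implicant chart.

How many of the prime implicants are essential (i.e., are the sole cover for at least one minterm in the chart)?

4

[col 0] 000011*, 001110*, 010000*, 010011*, 010100*, 011111, 101110*, 110011*, 111011*
[col 1] -01110, -10011, 0-0011, 010-00, 11-011
Prime implicants: -01110, -10011, 0-0011, 010-00, 011111, 11-011
PI chart (minterm → PIs covering it):
  3 | 0-0011  (sole → essential)
  14 | -01110  (sole → essential)
  16 | 010-00  (sole → essential)
  20 | 010-00  (sole → essential)
  31 | 011111  (sole → essential)
  46 | -01110  (sole → essential)
  51 | -10011,11-011
Essential prime implicants: -01110, 0-0011, 010-00, 011111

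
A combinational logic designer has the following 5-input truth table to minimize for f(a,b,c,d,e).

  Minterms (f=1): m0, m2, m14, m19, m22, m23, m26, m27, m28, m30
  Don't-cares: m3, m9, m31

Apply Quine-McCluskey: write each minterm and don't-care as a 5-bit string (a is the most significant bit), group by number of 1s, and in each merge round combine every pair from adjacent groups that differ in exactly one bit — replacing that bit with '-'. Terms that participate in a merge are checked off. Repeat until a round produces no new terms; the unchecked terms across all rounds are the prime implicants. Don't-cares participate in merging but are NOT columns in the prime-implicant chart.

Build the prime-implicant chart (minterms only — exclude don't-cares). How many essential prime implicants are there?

5

Round 0: 00000✓ 00010✓ 00011✓ 01001 01110✓ 10011✓ 10110✓ 10111✓ 11010✓ 11011✓ 11100✓ 11110✓ 11111✓
Round 1: -0011 -1110 000-0 0001- 1-011✓ 1-110✓ 1-111✓ 10-11✓ 1011-✓ 11-10✓ 11-11✓ 1101-✓ 111-0 1111-✓
Round 2: 1--11 1-11- 11-1-
PIs = {-0011, -1110, 000-0, 0001-, 01001, 1--11, 1-11-, 11-1-, 111-0}
Coverage chart:
  m0: 000-0 ←essential
  m2: 000-0,0001-
  m14: -1110 ←essential
  m19: -0011,1--11
  m22: 1-11- ←essential
  m23: 1--11,1-11-
  m26: 11-1- ←essential
  m27: 1--11,11-1-
  m28: 111-0 ←essential
  m30: -1110,1-11-,11-1-,111-0
Essential: -1110, 000-0, 1-11-, 11-1-, 111-0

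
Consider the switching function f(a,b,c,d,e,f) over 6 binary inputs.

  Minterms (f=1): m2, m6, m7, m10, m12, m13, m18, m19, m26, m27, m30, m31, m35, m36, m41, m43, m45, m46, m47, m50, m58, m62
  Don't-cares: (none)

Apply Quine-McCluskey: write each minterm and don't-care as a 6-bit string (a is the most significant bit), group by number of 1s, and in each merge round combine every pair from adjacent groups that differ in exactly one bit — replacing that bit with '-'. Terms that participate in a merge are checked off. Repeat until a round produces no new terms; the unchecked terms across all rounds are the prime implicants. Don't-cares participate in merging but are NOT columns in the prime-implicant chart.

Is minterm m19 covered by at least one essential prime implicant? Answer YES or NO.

size-2^0 implicants → 000010(✓)  000110(✓)  000111(✓)  001010(✓)  001100(✓)  001101(✓)  010010(✓)  010011(✓)  011010(✓)  011011(✓)  011110(✓)  011111(✓)  100011(✓)  100100  101001(✓)  101011(✓)  101101(✓)  101110(✓)  101111(✓)  110010(✓)  111010(✓)  111110(✓)
size-2^1 implicants → -01101  -10010(✓)  -11010(✓)  -11110(✓)  0-0010(✓)  0-1010(✓)  00-010(✓)  000-10  00011-  00110-  01-010(✓)  01-011(✓)  01001-(✓)  011-10(✓)  011-11(✓)  01101-(✓)  01111-(✓)  1-1110  10-011  101-01(✓)  101-11(✓)  1010-1(✓)  1011-1(✓)  10111-  11-010(✓)  111-10(✓)
size-2^2 implicants → -1-010  -11-10  0--010  01-01-  011-1-  101--1
Unchecked terms (primes): -01101, -1-010, -11-10, 0--010, 000-10, 00011-, 00110-, 01-01-, 011-1-, 1-1110, 10-011, 100100, 101--1, 10111-
Minterm coverage:
  m2 ⊆ 0--010,000-10
  m6 ⊆ 000-10,00011-
  m7 ⊆ 00011- [E]
  m10 ⊆ 0--010 [E]
  m12 ⊆ 00110- [E]
  m13 ⊆ -01101,00110-
  m18 ⊆ -1-010,0--010,01-01-
  m19 ⊆ 01-01- [E]
  m26 ⊆ -1-010,-11-10,0--010,01-01-,011-1-
  m27 ⊆ 01-01-,011-1-
  m30 ⊆ -11-10,011-1-
  m31 ⊆ 011-1- [E]
  m35 ⊆ 10-011 [E]
  m36 ⊆ 100100 [E]
  m41 ⊆ 101--1 [E]
  m43 ⊆ 10-011,101--1
  m45 ⊆ -01101,101--1
  m46 ⊆ 1-1110,10111-
  m47 ⊆ 101--1,10111-
  m50 ⊆ -1-010 [E]
  m58 ⊆ -1-010,-11-10
  m62 ⊆ -11-10,1-1110
E = {-1-010, 0--010, 00011-, 00110-, 01-01-, 011-1-, 10-011, 100100, 101--1}

YES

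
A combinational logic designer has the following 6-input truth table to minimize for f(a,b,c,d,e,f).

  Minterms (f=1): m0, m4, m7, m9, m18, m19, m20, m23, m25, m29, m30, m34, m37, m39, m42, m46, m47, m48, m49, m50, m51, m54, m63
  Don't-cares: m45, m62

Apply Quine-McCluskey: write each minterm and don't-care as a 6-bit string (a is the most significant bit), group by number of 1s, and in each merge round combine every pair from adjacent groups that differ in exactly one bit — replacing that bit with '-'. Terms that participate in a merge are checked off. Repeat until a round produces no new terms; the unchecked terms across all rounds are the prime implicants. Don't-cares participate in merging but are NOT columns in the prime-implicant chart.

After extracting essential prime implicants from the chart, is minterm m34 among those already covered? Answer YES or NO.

size-2^0 implicants → 000000(✓)  000100(✓)  000111(✓)  001001(✓)  010010(✓)  010011(✓)  010100(✓)  010111(✓)  011001(✓)  011101(✓)  011110(✓)  100010(✓)  100101(✓)  100111(✓)  101010(✓)  101101(✓)  101110(✓)  101111(✓)  110000(✓)  110001(✓)  110010(✓)  110011(✓)  110110(✓)  111110(✓)  111111(✓)
size-2^1 implicants → -00111  -10010(✓)  -10011(✓)  -11110  0-0100  0-0111  0-1001  000-00  010-11  01001-(✓)  011-01  1-0010  1-1110(✓)  1-1111(✓)  10-010  10-101(✓)  10-111(✓)  1001-1(✓)  101-10  1011-1(✓)  10111-(✓)  11-110  110-10  1100-0(✓)  1100-1(✓)  11000-(✓)  11001-(✓)  11111-(✓)
size-2^2 implicants → -1001-  1-111-  10-1-1  1100--
Unchecked terms (primes): -00111, -1001-, -11110, 0-0100, 0-0111, 0-1001, 000-00, 010-11, 011-01, 1-0010, 1-111-, 10-010, 10-1-1, 101-10, 11-110, 110-10, 1100--
Minterm coverage:
  m0 ⊆ 000-00 [E]
  m4 ⊆ 0-0100,000-00
  m7 ⊆ -00111,0-0111
  m9 ⊆ 0-1001 [E]
  m18 ⊆ -1001- [E]
  m19 ⊆ -1001-,010-11
  m20 ⊆ 0-0100 [E]
  m23 ⊆ 0-0111,010-11
  m25 ⊆ 0-1001,011-01
  m29 ⊆ 011-01 [E]
  m30 ⊆ -11110 [E]
  m34 ⊆ 1-0010,10-010
  m37 ⊆ 10-1-1 [E]
  m39 ⊆ -00111,10-1-1
  m42 ⊆ 10-010,101-10
  m46 ⊆ 1-111-,101-10
  m47 ⊆ 1-111-,10-1-1
  m48 ⊆ 1100-- [E]
  m49 ⊆ 1100-- [E]
  m50 ⊆ -1001-,1-0010,110-10,1100--
  m51 ⊆ -1001-,1100--
  m54 ⊆ 11-110,110-10
  m63 ⊆ 1-111- [E]
E = {-1001-, -11110, 0-0100, 0-1001, 000-00, 011-01, 1-111-, 10-1-1, 1100--}

NO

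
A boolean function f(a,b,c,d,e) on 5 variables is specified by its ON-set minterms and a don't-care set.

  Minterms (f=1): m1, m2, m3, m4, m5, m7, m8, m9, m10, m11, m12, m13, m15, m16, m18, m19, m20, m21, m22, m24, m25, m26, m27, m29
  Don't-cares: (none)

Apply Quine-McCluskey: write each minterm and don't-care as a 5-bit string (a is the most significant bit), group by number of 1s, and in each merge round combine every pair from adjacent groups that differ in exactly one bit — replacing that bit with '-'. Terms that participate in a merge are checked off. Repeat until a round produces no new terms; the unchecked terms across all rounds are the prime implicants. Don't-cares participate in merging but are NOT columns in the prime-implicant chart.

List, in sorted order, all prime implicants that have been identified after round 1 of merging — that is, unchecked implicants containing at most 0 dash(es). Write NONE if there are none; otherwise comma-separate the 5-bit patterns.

NONE

[col 0] 00001*, 00010*, 00011*, 00100*, 00101*, 00111*, 01000*, 01001*, 01010*, 01011*, 01100*, 01101*, 01111*, 10000*, 10010*, 10011*, 10100*, 10101*, 10110*, 11000*, 11001*, 11010*, 11011*, 11101*
[col 1] -0010*, -0011*, -0100*, -0101*, -1000*, -1001*, -1010*, -1011*, -1101*, 0-001*, 0-010*, 0-011*, 0-100*, 0-101*, 0-111*, 00-01*, 00-11*, 000-1*, 0001-*, 001-1*, 0010-*, 01-00*, 01-01*, 01-11*, 010-0*, 010-1*, 0100-*, 0101-*, 011-1*, 0110-*, 1-000*, 1-010*, 1-011*, 1-101*, 10-00*, 10-10*, 100-0*, 1001-*, 101-0*, 1010-*, 11-01*, 110-0*, 110-1*, 1100-*, 1101-*
[col 2] --010*, --011*, --101, -001-*, -010-, -1-01, -10-0*, -10-1*, -100-*, -101-*, 0--01*, 0--11*, 0-0-1*, 0-01-*, 0-1-1*, 0-10-, 00--1*, 01--1*, 01-0-, 010--*, 1-0-0, 1-01-*, 10--0, 110--*
[col 3] --01-, -10--, 0---1
Prime implicants: --01-, --101, -010-, -1-01, -10--, 0---1, 0-10-, 01-0-, 1-0-0, 10--0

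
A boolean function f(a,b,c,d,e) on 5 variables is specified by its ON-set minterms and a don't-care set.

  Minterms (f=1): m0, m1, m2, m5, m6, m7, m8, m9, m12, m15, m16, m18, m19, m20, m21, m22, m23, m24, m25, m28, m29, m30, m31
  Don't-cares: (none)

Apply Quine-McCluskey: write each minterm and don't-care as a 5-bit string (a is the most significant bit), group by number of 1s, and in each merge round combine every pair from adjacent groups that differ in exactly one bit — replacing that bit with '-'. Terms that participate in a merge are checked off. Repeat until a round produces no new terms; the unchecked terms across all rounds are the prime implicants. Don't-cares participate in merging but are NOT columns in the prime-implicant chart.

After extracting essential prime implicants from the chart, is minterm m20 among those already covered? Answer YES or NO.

YES

size-2^0 implicants → 00000(✓)  00001(✓)  00010(✓)  00101(✓)  00110(✓)  00111(✓)  01000(✓)  01001(✓)  01100(✓)  01111(✓)  10000(✓)  10010(✓)  10011(✓)  10100(✓)  10101(✓)  10110(✓)  10111(✓)  11000(✓)  11001(✓)  11100(✓)  11101(✓)  11110(✓)  11111(✓)
size-2^1 implicants → -0000(✓)  -0010(✓)  -0101(✓)  -0110(✓)  -0111(✓)  -1000(✓)  -1001(✓)  -1100(✓)  -1111(✓)  0-000(✓)  0-001(✓)  0-111(✓)  00-01  00-10(✓)  000-0(✓)  0000-(✓)  001-1(✓)  0011-(✓)  01-00(✓)  0100-(✓)  1-000(✓)  1-100(✓)  1-101(✓)  1-110(✓)  1-111(✓)  10-00(✓)  10-10(✓)  10-11(✓)  100-0(✓)  1001-(✓)  101-0(✓)  101-1(✓)  1010-(✓)  1011-(✓)  11-00(✓)  11-01(✓)  1100-(✓)  111-0(✓)  111-1(✓)  1110-(✓)  1111-(✓)
size-2^2 implicants → --000  --111  -0-10  -00-0  -01-1  -011-  -1-00  -100-  0-00-  1--00  1-1-0(✓)  1-1-1(✓)  1-10-(✓)  1-11-(✓)  10--0  10-1-  101--(✓)  11-0-  111--(✓)
size-2^3 implicants → 1-1--
Unchecked terms (primes): --000, --111, -0-10, -00-0, -01-1, -011-, -1-00, -100-, 0-00-, 00-01, 1--00, 1-1--, 10--0, 10-1-, 11-0-
Minterm coverage:
  m0 ⊆ --000,-00-0,0-00-
  m1 ⊆ 0-00-,00-01
  m2 ⊆ -0-10,-00-0
  m5 ⊆ -01-1,00-01
  m6 ⊆ -0-10,-011-
  m7 ⊆ --111,-01-1,-011-
  m8 ⊆ --000,-1-00,-100-,0-00-
  m9 ⊆ -100-,0-00-
  m12 ⊆ -1-00 [E]
  m15 ⊆ --111 [E]
  m16 ⊆ --000,-00-0,1--00,10--0
  m18 ⊆ -0-10,-00-0,10--0,10-1-
  m19 ⊆ 10-1- [E]
  m20 ⊆ 1--00,1-1--,10--0
  m21 ⊆ -01-1,1-1--
  m22 ⊆ -0-10,-011-,1-1--,10--0,10-1-
  m23 ⊆ --111,-01-1,-011-,1-1--,10-1-
  m24 ⊆ --000,-1-00,-100-,1--00,11-0-
  m25 ⊆ -100-,11-0-
  m28 ⊆ -1-00,1--00,1-1--,11-0-
  m29 ⊆ 1-1--,11-0-
  m30 ⊆ 1-1-- [E]
  m31 ⊆ --111,1-1--
E = {--111, -1-00, 1-1--, 10-1-}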